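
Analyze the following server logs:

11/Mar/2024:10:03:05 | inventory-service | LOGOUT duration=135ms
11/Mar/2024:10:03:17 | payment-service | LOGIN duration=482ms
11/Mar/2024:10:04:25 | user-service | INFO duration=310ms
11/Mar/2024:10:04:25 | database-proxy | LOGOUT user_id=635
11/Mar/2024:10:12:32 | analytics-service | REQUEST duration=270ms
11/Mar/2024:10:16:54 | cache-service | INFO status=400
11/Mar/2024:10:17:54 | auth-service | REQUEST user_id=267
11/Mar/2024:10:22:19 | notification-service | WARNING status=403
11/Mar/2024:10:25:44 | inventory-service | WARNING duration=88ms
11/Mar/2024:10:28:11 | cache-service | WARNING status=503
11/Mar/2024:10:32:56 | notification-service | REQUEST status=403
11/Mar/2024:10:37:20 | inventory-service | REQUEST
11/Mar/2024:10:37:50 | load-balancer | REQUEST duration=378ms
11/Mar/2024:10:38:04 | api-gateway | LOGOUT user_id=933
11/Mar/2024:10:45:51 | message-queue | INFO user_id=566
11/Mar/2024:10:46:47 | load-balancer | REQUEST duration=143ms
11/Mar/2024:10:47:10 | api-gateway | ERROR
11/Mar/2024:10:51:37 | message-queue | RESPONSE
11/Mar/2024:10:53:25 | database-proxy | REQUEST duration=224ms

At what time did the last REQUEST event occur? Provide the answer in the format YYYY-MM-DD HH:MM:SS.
2024-03-11 10:53:25

To find the last event:

1. Filter for all REQUEST events
2. Sort by timestamp
3. Select the last one
4. Timestamp: 2024-03-11 10:53:25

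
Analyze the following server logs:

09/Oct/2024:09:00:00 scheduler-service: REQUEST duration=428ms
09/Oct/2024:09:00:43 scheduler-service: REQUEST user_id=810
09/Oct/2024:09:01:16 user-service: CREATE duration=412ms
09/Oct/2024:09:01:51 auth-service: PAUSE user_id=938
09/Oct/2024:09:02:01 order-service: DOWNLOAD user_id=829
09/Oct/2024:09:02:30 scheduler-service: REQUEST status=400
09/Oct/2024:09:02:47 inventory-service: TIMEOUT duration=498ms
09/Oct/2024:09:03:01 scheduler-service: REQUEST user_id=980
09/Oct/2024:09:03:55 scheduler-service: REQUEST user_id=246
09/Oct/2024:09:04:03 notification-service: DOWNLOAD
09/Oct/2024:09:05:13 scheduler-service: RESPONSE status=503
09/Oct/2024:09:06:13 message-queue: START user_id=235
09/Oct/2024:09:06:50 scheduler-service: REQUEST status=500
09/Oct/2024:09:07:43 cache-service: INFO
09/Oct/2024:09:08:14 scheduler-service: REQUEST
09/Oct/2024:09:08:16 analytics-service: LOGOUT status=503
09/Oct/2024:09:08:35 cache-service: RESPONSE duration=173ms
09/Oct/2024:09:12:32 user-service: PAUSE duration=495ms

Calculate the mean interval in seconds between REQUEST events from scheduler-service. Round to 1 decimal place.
82.3

To calculate average interval:

1. Find all REQUEST events for scheduler-service in order
2. Calculate time gaps between consecutive events
3. Compute mean of gaps: 494 / 6 = 82.3 seconds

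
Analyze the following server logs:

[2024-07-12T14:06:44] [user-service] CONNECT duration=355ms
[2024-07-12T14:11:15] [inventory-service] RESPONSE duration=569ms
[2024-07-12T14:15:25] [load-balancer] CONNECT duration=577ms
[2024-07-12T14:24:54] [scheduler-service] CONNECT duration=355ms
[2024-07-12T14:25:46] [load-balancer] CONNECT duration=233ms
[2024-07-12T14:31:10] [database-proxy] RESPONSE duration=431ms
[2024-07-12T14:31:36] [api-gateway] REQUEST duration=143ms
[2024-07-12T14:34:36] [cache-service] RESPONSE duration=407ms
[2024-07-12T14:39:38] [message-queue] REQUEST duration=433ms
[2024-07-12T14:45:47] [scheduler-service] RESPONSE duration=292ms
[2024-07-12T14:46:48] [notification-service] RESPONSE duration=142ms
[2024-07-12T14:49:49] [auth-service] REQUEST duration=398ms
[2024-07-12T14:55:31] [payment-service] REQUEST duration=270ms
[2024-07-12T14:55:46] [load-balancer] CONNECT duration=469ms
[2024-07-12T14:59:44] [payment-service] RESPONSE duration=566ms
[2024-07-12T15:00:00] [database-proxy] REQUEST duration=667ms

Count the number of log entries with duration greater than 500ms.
4

To count timeouts:

1. Threshold: 500ms
2. Extract duration from each log entry
3. Count entries where duration > 500
4. Timeout count: 4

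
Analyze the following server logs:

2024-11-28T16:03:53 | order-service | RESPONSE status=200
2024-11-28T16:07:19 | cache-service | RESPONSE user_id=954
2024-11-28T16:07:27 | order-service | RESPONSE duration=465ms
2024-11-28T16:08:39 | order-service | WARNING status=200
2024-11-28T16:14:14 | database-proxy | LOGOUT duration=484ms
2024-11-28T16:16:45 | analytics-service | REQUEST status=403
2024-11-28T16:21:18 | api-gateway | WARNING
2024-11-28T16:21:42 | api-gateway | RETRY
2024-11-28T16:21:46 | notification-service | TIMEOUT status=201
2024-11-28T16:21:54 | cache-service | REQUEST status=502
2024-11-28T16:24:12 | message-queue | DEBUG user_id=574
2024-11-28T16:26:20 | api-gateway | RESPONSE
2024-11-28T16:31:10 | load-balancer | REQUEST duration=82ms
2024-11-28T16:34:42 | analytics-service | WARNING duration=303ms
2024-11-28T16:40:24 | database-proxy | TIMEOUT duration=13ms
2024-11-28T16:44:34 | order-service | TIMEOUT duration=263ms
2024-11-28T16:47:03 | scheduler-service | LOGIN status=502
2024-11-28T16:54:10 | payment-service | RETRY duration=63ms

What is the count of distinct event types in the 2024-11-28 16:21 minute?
4

To count unique event types:

1. Filter events in the minute starting at 2024-11-28 16:21
2. Extract event types from matching entries
3. Count unique types: 4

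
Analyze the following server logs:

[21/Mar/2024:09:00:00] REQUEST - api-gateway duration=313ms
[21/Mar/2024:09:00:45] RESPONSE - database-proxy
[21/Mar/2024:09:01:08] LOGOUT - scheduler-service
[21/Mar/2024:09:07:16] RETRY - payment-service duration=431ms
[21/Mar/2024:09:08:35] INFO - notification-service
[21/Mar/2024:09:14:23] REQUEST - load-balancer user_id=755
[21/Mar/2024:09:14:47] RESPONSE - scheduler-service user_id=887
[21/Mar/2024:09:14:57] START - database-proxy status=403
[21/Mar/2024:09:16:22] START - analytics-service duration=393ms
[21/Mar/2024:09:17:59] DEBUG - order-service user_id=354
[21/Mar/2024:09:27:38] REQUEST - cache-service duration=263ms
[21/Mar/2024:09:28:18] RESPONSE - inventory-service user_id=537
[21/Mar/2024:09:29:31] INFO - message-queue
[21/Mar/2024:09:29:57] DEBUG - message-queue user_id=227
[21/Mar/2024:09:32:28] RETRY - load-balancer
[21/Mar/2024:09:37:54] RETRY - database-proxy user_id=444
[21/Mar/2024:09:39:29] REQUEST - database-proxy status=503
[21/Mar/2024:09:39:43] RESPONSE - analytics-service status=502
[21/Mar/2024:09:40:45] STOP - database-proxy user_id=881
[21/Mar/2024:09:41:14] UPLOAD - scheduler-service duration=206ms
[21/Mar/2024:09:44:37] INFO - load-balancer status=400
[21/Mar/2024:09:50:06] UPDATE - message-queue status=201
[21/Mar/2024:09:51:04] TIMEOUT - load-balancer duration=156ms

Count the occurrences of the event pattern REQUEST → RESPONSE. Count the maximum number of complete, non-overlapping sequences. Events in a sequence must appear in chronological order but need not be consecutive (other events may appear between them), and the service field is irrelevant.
4

To count sequences:

1. Look for pattern: REQUEST → RESPONSE
2. Greedily scan the log in chronological order, matching each sequence element in turn (ignoring service)
3. Each time the full pattern completes, increment the count and restart matching from the next event
4. Complete non-overlapping sequences found: 4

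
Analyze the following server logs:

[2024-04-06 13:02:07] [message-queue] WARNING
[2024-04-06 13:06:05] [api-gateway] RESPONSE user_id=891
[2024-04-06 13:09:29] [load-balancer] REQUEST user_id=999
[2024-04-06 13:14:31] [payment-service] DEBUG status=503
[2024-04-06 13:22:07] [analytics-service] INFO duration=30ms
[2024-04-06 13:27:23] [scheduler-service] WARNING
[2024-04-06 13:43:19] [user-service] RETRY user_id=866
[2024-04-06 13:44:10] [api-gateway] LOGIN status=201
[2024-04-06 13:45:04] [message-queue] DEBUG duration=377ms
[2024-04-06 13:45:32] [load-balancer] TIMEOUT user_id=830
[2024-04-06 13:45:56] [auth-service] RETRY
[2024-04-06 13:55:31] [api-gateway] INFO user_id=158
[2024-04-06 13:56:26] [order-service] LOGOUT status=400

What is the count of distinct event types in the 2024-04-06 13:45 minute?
3

To count unique event types:

1. Filter events in the minute starting at 2024-04-06 13:45
2. Extract event types from matching entries
3. Count unique types: 3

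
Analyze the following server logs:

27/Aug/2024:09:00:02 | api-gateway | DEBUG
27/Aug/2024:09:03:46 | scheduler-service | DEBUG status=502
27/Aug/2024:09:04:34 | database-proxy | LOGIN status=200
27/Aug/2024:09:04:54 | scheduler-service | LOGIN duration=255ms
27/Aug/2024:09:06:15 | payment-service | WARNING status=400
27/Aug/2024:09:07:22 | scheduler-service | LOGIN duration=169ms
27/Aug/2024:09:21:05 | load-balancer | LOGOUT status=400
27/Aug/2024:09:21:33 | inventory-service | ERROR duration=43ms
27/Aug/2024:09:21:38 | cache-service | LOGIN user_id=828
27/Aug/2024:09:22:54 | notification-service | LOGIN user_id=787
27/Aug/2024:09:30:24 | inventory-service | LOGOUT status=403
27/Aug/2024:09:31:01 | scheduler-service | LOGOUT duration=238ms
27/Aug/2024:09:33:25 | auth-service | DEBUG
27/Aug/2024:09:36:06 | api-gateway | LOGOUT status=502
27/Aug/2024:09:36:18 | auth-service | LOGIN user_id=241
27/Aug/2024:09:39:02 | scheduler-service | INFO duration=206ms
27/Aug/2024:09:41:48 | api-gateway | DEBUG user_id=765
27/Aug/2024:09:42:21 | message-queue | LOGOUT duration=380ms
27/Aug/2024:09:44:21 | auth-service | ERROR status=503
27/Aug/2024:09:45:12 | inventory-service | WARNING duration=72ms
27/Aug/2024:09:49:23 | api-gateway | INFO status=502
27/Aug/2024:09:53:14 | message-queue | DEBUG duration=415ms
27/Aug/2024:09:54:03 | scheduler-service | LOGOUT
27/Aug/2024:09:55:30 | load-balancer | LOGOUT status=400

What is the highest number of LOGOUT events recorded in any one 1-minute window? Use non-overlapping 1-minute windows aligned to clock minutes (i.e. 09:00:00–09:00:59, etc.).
1

To find the burst window:

1. Divide the log period into non-overlapping 1-minute windows starting at 09:00
2. Count LOGOUT events in each window
3. Find the window with maximum count
4. Maximum events in a window: 1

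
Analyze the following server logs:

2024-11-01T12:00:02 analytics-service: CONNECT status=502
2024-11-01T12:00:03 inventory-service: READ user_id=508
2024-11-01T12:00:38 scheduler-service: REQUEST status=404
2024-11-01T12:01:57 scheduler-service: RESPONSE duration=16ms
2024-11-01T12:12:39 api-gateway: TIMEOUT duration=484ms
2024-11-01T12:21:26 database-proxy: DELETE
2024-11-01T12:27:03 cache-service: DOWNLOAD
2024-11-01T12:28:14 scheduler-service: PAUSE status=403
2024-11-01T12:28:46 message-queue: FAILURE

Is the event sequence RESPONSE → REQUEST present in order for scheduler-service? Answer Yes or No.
No

To verify sequence order:

1. Find all events in sequence RESPONSE → REQUEST for scheduler-service
2. Extract their timestamps
3. Check if timestamps are in ascending order
4. Result: No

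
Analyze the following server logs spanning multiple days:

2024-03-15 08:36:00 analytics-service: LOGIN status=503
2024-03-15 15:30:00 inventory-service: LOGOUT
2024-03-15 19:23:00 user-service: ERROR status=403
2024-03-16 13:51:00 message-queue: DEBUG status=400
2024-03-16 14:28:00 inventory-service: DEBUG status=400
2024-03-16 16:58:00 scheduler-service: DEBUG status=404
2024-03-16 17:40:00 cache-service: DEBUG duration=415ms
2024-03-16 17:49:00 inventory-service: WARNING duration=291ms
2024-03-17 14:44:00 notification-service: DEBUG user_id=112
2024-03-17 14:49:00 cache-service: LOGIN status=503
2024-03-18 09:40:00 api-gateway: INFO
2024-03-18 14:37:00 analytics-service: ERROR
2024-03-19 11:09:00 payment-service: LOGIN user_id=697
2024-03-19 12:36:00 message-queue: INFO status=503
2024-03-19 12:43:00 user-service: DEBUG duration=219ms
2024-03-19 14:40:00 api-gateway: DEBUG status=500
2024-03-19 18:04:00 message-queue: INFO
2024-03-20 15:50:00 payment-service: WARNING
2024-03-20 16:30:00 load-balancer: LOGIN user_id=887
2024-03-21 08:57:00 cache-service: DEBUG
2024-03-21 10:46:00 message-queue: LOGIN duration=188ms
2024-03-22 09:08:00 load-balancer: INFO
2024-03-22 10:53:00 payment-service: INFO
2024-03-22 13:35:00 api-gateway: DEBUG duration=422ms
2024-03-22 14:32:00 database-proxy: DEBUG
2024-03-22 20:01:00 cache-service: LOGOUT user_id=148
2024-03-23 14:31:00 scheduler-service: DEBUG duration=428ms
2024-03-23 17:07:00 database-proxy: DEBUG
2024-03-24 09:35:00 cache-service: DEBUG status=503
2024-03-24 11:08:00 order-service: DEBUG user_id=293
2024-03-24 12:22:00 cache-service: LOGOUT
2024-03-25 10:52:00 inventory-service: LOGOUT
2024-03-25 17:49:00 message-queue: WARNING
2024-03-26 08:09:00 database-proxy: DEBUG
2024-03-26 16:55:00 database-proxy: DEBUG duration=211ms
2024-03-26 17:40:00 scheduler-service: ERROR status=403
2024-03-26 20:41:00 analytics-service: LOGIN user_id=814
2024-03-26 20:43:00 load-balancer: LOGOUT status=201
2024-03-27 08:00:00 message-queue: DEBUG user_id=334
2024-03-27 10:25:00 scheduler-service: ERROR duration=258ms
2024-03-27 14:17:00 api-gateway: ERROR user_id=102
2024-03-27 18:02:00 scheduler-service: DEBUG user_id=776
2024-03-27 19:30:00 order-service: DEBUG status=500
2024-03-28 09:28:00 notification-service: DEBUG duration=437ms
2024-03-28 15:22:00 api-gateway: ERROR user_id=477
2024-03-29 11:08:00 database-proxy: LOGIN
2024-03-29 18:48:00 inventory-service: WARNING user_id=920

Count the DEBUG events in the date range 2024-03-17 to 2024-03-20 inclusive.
3

To filter by date range:

1. Date range: 2024-03-17 through 2024-03-20, both dates inclusive
2. Filter for DEBUG events whose date falls in this range
3. Count matching events: 3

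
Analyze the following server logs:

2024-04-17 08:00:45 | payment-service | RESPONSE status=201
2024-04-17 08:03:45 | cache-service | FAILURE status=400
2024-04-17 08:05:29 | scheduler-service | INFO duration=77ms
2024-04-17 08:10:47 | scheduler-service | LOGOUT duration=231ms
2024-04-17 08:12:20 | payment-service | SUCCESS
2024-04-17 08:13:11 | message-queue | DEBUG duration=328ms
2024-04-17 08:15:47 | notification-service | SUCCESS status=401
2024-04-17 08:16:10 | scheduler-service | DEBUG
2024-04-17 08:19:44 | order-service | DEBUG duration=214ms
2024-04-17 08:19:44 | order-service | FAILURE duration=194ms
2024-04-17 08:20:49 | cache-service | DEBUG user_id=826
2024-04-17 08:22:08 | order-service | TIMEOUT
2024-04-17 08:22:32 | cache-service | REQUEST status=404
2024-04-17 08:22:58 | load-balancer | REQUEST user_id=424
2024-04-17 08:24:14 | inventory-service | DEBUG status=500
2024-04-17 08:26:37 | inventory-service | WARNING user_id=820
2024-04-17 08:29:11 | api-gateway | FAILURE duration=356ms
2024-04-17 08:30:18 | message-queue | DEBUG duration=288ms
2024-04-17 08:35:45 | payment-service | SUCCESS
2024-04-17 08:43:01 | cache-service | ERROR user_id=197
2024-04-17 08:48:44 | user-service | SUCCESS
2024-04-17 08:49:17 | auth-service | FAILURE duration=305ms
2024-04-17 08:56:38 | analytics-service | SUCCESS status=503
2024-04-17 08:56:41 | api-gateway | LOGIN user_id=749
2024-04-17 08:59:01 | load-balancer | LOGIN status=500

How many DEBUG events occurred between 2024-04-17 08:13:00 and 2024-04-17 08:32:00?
6

To count events in the time window:

1. Window boundaries: 2024-04-17 08:13:00 to 2024-04-17 08:32:00
2. Filter for DEBUG events within this window
3. Count matching events: 6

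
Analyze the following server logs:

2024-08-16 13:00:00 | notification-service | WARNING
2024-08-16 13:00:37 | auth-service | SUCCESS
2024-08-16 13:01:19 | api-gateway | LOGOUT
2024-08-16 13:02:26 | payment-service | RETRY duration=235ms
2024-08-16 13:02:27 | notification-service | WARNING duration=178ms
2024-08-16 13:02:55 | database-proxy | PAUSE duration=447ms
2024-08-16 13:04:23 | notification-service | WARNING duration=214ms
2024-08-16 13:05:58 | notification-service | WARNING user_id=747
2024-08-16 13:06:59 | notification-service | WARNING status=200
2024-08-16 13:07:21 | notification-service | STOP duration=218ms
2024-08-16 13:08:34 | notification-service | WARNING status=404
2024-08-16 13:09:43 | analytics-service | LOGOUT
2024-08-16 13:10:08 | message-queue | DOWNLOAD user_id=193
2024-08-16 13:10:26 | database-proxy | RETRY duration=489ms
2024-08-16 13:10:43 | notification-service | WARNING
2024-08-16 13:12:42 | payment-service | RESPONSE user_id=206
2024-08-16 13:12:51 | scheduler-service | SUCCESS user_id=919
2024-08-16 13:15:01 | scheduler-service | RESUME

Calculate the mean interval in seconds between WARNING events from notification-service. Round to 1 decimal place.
107.2

To calculate average interval:

1. Find all WARNING events for notification-service in order
2. Calculate time gaps between consecutive events
3. Compute mean of gaps: 643 / 6 = 107.2 seconds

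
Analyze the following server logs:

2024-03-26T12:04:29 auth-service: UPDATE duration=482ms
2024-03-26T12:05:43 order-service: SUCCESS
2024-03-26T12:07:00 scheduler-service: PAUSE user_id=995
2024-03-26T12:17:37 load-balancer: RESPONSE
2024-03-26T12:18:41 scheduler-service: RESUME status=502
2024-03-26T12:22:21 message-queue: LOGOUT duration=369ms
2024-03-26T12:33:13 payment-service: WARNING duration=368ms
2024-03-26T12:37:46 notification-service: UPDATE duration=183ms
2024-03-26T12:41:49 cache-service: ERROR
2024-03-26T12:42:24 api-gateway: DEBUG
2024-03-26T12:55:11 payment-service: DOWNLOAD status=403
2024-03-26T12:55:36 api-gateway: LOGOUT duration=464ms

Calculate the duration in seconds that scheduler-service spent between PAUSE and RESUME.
701

To calculate state duration:

1. Find PAUSE event for scheduler-service: 2024-03-26T12:07:00
2. Find RESUME event for scheduler-service: 2024-03-26T12:18:41
3. Calculate duration: 2024-03-26T12:18:41 - 2024-03-26T12:07:00 = 701 seconds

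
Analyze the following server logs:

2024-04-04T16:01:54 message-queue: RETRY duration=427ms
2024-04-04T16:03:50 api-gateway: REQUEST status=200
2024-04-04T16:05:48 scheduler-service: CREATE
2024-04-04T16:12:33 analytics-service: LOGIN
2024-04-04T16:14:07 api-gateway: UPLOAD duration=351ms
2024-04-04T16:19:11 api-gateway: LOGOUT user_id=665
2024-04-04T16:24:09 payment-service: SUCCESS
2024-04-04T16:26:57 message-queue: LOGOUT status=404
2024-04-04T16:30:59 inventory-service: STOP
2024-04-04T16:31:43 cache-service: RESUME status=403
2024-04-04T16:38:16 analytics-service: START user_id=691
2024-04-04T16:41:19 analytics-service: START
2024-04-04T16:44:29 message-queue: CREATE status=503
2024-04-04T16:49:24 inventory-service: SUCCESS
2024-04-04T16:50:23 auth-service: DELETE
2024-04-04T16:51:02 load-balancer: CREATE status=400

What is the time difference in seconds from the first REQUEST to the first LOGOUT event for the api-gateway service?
921

To find the time between events:

1. Locate the first REQUEST event for api-gateway: 2024-04-04T16:03:50
2. Locate the first LOGOUT event for api-gateway: 2024-04-04T16:19:11
3. Calculate the difference: 2024-04-04T16:19:11 - 2024-04-04T16:03:50 = 921 seconds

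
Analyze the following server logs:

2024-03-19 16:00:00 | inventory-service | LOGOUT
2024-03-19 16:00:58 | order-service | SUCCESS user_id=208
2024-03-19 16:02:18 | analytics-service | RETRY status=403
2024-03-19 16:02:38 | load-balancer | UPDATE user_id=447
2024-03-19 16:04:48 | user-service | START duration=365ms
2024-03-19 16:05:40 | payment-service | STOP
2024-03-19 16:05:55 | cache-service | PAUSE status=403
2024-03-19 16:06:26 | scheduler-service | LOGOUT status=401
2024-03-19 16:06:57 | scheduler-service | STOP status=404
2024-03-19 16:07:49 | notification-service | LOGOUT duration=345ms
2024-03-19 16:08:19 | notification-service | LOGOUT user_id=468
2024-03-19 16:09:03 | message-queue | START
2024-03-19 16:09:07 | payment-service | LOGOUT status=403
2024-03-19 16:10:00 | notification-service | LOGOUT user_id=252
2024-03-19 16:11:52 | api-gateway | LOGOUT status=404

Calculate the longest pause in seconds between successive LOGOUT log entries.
386

To find the longest gap:

1. Extract all LOGOUT events in chronological order
2. Calculate time differences between consecutive events
3. Find the maximum difference
4. Longest gap: 386 seconds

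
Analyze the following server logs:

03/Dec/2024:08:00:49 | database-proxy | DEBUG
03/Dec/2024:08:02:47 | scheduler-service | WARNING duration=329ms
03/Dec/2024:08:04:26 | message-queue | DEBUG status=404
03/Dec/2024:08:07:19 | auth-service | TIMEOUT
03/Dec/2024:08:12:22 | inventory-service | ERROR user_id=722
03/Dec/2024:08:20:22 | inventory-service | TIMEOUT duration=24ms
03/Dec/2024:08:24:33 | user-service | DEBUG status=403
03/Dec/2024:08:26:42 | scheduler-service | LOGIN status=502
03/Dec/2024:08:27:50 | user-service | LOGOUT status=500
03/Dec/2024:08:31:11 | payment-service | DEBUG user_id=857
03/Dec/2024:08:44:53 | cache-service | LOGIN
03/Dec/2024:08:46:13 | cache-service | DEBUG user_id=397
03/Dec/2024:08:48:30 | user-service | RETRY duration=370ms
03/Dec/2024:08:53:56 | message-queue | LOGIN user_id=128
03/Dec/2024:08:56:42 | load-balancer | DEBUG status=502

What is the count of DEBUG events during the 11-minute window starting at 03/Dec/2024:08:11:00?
0

To count events in the time window:

1. Window boundaries: 03/Dec/2024:08:11:00 to 03/Dec/2024:08:22:00
2. Filter for DEBUG events within this window
3. Count matching events: 0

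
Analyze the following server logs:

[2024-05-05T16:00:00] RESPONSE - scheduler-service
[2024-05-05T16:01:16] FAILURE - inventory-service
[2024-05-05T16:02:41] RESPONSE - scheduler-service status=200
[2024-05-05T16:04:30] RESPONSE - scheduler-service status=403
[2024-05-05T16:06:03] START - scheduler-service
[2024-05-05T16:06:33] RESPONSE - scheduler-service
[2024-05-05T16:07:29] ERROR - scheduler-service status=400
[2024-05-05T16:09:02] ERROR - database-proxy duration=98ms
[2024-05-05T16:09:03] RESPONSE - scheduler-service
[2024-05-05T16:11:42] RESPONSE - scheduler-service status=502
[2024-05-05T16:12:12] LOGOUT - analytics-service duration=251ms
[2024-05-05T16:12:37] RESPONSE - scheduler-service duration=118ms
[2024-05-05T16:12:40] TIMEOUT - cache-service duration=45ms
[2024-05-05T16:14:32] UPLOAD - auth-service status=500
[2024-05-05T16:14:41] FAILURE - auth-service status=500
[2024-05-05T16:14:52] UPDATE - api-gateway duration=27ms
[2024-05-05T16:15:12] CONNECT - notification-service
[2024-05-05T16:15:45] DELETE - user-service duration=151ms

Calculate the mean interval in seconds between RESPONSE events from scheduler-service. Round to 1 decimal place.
126.2

To calculate average interval:

1. Find all RESPONSE events for scheduler-service in order
2. Calculate time gaps between consecutive events
3. Compute mean of gaps: 757 / 6 = 126.2 seconds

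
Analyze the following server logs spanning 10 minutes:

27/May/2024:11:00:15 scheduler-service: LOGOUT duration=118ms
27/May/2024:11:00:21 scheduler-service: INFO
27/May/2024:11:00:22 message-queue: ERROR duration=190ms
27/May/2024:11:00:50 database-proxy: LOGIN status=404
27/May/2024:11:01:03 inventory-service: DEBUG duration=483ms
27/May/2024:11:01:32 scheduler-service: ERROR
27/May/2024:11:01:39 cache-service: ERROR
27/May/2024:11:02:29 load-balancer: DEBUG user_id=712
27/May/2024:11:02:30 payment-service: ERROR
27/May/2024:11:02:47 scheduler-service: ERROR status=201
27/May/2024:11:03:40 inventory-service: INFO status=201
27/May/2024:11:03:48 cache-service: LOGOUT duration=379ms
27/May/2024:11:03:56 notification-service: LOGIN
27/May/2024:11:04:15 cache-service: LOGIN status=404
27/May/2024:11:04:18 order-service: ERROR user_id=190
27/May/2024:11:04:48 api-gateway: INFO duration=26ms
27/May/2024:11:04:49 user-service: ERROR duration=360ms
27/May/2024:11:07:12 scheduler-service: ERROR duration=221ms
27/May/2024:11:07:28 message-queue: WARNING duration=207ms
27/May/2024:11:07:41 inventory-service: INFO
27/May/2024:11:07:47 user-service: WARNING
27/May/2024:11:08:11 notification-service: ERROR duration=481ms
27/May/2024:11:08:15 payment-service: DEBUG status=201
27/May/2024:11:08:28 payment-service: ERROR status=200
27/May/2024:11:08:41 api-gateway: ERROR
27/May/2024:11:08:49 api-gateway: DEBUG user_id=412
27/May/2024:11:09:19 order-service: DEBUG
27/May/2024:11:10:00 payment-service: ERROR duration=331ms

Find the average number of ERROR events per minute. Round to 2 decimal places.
1.2

To calculate the rate:

1. Count total ERROR events: 12
2. Total time period: 10 minutes
3. Rate = 12 / 10 = 1.2 events per minute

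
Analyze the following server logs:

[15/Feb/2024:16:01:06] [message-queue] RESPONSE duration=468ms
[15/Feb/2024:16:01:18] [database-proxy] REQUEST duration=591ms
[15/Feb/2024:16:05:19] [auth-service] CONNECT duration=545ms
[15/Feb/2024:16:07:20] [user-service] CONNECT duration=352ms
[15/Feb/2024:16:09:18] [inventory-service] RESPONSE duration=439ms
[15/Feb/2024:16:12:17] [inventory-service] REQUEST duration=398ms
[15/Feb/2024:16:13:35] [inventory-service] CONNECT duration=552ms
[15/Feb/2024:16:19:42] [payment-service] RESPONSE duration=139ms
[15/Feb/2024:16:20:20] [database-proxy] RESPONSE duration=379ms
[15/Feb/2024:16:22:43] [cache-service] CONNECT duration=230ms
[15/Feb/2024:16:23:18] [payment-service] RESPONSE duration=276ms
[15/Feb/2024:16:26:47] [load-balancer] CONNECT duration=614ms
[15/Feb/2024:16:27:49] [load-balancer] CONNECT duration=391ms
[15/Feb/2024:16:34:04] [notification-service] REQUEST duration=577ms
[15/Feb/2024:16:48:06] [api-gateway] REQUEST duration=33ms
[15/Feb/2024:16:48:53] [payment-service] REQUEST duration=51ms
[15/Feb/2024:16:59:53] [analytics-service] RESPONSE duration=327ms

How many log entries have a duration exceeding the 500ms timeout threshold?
5

To count timeouts:

1. Threshold: 500ms
2. Extract duration from each log entry
3. Count entries where duration > 500
4. Timeout count: 5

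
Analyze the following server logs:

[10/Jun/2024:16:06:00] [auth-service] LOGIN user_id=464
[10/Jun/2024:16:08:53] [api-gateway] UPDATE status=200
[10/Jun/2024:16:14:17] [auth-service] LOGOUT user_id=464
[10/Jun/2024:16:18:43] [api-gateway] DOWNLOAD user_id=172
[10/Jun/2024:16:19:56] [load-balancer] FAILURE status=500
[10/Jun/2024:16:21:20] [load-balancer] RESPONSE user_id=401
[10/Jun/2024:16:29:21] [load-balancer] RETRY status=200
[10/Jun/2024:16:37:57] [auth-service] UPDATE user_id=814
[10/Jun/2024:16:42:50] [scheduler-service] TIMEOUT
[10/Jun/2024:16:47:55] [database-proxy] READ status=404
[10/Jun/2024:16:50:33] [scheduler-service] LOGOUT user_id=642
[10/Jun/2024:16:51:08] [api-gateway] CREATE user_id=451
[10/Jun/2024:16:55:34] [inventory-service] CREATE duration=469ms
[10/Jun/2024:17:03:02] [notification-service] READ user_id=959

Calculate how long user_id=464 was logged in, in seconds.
497

To calculate session duration:

1. Find LOGIN event for user_id=464: 10/Jun/2024:16:06:00
2. Find LOGOUT event for user_id=464: 10/Jun/2024:16:14:17
3. Session duration: 10/Jun/2024:16:14:17 - 10/Jun/2024:16:06:00 = 497 seconds (8 minutes)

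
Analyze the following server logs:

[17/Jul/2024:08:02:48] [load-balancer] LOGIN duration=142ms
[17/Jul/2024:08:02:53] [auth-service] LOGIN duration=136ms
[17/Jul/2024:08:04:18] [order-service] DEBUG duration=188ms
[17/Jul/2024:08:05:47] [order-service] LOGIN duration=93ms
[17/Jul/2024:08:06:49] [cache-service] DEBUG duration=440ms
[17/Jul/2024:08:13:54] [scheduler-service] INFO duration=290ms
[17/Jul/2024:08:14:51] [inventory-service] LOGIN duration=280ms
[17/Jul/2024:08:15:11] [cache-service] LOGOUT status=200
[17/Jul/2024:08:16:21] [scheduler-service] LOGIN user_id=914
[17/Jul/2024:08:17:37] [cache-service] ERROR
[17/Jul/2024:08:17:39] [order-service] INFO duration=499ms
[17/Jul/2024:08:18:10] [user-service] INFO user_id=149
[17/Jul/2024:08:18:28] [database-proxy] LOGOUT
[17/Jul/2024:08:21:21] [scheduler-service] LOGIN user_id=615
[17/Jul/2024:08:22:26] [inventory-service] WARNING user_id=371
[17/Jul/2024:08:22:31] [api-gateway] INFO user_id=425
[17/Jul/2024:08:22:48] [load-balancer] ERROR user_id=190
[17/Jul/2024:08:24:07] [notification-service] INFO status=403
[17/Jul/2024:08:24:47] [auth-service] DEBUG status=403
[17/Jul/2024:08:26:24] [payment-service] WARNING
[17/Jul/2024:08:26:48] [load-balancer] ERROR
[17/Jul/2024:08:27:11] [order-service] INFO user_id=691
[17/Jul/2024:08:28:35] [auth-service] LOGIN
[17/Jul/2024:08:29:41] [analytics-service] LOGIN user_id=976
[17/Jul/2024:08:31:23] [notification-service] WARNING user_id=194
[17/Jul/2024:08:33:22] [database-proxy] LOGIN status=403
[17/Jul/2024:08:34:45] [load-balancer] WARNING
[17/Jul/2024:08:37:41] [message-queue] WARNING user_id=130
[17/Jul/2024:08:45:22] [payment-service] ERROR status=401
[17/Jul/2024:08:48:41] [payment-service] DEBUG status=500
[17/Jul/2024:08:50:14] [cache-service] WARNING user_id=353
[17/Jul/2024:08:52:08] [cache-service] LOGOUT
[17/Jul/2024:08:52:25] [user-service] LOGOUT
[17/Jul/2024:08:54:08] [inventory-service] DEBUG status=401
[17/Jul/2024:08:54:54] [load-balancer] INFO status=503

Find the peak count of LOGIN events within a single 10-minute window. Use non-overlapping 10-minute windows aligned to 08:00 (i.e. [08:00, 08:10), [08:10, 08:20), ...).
3

To find the burst window:

1. Divide the log period into non-overlapping 10-minute windows starting at 08:00
2. Count LOGIN events in each window
3. Find the window with maximum count
4. Maximum events in a window: 3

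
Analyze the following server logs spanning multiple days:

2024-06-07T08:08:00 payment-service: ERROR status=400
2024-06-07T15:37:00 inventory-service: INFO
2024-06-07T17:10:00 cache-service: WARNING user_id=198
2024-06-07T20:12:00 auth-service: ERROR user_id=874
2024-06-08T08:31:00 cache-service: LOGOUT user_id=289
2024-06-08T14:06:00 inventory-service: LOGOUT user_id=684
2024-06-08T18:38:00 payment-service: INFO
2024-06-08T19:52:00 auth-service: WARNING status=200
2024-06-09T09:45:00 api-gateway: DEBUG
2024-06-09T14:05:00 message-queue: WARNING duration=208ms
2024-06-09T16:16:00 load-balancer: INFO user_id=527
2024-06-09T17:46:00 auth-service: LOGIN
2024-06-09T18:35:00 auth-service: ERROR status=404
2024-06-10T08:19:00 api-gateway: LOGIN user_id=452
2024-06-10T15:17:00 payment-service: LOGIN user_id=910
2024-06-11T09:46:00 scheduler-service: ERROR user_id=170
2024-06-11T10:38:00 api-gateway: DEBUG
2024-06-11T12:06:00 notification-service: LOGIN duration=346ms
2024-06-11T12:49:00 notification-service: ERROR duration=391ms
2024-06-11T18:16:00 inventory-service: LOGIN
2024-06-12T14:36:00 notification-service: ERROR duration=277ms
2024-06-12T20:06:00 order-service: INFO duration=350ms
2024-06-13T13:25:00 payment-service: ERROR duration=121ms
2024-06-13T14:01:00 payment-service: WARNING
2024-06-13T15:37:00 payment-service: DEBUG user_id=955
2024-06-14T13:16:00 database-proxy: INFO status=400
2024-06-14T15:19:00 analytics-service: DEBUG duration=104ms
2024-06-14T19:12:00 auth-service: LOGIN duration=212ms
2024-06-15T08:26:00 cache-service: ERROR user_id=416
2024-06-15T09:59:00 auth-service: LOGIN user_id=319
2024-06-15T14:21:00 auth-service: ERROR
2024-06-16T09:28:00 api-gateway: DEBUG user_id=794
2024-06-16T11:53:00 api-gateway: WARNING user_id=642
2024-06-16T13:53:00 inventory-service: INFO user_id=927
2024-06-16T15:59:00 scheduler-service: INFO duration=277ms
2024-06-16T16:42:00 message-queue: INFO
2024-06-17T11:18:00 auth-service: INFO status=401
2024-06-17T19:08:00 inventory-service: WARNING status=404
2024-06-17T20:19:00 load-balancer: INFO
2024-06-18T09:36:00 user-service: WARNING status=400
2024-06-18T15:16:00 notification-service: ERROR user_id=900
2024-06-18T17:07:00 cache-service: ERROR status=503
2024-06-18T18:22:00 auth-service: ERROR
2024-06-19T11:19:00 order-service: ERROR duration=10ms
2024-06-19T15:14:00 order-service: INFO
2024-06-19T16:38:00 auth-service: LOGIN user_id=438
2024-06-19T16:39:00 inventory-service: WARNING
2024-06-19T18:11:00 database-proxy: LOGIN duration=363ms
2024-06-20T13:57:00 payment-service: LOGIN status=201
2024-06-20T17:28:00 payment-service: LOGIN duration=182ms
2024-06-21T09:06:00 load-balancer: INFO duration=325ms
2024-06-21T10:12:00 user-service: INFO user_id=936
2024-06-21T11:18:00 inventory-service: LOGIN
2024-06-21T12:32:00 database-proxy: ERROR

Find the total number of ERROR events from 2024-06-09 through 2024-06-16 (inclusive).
7

To filter by date range:

1. Date range: 2024-06-09 through 2024-06-16, both dates inclusive
2. Filter for ERROR events whose date falls in this range
3. Count matching events: 7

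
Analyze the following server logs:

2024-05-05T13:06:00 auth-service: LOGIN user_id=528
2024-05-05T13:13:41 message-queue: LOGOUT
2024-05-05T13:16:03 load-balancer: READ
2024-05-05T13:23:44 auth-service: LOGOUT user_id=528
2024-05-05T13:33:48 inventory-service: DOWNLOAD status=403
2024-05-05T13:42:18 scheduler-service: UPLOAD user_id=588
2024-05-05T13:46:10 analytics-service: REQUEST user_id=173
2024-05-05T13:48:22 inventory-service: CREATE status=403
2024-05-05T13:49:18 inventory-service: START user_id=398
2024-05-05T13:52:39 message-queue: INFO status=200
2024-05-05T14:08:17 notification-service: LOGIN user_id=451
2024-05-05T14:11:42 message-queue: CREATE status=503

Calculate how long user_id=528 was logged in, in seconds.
1064

To calculate session duration:

1. Find LOGIN event for user_id=528: 2024-05-05T13:06:00
2. Find LOGOUT event for user_id=528: 2024-05-05T13:23:44
3. Session duration: 2024-05-05T13:23:44 - 2024-05-05T13:06:00 = 1064 seconds (17 minutes)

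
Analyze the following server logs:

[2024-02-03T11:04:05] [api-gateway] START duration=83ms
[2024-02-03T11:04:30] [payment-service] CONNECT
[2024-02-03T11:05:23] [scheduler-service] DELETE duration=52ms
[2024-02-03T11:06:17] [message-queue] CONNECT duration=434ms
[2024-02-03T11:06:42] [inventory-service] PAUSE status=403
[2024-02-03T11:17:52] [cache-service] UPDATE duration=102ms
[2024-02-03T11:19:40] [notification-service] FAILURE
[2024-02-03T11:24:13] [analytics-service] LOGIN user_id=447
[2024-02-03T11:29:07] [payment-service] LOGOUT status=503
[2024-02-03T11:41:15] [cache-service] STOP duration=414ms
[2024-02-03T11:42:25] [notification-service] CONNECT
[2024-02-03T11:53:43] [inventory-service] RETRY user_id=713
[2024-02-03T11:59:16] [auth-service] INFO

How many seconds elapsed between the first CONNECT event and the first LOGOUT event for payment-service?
1477

To find the time between events:

1. Locate the first CONNECT event for payment-service: 2024-02-03T11:04:30
2. Locate the first LOGOUT event for payment-service: 2024-02-03T11:29:07
3. Calculate the difference: 2024-02-03T11:29:07 - 2024-02-03T11:04:30 = 1477 seconds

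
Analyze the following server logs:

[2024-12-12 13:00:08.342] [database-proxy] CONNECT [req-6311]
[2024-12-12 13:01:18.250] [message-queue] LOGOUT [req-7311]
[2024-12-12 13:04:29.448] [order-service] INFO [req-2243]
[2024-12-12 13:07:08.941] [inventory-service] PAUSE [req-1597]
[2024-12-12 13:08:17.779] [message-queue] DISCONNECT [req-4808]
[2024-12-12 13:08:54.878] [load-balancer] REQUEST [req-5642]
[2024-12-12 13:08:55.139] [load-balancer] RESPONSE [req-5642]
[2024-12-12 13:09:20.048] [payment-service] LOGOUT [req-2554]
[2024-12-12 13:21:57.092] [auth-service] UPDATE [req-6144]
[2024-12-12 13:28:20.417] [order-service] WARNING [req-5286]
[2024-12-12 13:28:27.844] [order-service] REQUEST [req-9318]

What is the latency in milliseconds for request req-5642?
261

To calculate latency:

1. Find REQUEST with id req-5642: 2024-12-12 13:08:54.878
2. Find RESPONSE with id req-5642: 2024-12-12 13:08:55.139
3. Latency: 2024-12-12 13:08:55.139 - 2024-12-12 13:08:54.878 = 261ms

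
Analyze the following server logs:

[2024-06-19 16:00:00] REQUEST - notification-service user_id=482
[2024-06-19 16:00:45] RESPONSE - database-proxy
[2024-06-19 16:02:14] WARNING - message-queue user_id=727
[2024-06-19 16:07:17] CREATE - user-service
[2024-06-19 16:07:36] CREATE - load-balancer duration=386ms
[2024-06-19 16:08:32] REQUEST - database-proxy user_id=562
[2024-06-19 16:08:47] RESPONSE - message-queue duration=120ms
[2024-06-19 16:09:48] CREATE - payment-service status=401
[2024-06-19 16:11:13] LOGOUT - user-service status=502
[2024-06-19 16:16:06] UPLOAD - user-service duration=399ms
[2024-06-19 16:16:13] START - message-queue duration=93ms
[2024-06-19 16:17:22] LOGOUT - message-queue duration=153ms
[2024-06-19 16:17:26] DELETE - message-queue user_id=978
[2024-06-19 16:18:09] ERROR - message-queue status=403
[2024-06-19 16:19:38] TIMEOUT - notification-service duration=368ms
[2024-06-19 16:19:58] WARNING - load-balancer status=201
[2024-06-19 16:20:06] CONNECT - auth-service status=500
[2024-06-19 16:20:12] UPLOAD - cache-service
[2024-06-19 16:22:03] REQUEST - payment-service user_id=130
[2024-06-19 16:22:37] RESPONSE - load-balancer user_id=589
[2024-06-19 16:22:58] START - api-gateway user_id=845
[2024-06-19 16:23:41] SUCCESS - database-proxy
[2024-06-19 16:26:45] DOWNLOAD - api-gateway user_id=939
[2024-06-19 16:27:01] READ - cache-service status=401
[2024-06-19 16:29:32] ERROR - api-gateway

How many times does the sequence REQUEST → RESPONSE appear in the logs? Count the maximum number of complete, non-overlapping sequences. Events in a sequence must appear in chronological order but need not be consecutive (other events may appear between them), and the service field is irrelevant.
3

To count sequences:

1. Look for pattern: REQUEST → RESPONSE
2. Greedily scan the log in chronological order, matching each sequence element in turn (ignoring service)
3. Each time the full pattern completes, increment the count and restart matching from the next event
4. Complete non-overlapping sequences found: 3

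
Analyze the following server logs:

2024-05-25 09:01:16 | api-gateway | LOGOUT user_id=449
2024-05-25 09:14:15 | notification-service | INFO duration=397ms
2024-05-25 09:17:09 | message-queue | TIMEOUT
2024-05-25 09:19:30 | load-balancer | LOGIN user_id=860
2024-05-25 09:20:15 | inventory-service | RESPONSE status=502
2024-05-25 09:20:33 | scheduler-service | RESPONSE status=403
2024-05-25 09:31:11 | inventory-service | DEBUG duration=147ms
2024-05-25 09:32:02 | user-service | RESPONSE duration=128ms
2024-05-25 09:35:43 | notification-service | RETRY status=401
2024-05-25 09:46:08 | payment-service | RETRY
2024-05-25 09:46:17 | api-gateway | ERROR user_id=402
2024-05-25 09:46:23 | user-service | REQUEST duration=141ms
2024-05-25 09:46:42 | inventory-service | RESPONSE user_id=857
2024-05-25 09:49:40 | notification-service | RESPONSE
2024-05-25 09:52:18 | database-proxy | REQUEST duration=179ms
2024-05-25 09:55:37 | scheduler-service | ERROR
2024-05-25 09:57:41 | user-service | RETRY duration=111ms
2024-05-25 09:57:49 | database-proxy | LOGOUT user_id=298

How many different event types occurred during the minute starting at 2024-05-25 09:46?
4

To count unique event types:

1. Filter events in the minute starting at 2024-05-25 09:46
2. Extract event types from matching entries
3. Count unique types: 4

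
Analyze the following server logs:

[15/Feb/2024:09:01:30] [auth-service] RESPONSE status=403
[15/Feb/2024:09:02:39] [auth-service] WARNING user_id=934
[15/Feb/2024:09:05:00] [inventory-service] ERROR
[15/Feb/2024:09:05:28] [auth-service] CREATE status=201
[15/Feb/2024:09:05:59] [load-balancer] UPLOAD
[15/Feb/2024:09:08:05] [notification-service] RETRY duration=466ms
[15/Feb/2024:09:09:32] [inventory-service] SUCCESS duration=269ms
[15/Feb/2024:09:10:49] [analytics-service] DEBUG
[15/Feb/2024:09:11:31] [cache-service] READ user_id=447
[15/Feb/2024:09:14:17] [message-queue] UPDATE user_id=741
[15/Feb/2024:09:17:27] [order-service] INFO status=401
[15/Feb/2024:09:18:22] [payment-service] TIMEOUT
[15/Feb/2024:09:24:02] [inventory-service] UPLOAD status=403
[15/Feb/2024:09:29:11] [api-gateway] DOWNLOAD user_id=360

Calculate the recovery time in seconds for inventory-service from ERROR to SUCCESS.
272

To calculate recovery time:

1. Find ERROR event for inventory-service: 15/Feb/2024:09:05:00
2. Find next SUCCESS event for inventory-service: 15/Feb/2024:09:09:32
3. Recovery time: 15/Feb/2024:09:09:32 - 15/Feb/2024:09:05:00 = 272 seconds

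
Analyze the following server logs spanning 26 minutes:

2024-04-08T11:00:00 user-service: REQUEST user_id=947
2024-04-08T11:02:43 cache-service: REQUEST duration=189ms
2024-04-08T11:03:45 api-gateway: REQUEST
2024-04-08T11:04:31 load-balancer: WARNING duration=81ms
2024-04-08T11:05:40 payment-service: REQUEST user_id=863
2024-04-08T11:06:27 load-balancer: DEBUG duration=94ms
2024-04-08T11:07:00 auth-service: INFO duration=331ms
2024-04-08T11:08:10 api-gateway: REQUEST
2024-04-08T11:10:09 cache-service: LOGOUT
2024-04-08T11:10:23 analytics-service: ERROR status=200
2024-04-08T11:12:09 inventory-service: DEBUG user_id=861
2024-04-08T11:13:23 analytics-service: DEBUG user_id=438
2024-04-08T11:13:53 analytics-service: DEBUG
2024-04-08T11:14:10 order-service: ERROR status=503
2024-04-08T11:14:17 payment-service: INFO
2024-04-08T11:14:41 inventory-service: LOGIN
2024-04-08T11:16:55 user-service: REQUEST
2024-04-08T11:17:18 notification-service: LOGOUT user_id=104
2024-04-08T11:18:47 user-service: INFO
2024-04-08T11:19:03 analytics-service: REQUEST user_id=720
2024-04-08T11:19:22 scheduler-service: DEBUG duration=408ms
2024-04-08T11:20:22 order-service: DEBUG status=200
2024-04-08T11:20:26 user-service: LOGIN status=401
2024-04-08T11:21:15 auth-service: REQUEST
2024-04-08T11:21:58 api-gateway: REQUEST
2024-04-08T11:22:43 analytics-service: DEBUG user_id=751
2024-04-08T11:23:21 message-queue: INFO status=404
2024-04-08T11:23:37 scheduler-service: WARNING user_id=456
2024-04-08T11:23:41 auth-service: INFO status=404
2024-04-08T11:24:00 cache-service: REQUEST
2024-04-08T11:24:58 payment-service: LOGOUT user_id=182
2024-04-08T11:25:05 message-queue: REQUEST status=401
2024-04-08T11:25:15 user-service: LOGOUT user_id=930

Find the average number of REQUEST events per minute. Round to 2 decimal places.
0.42

To calculate the rate:

1. Count total REQUEST events: 11
2. Total time period: 26 minutes
3. Rate = 11 / 26 = 0.42 events per minute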